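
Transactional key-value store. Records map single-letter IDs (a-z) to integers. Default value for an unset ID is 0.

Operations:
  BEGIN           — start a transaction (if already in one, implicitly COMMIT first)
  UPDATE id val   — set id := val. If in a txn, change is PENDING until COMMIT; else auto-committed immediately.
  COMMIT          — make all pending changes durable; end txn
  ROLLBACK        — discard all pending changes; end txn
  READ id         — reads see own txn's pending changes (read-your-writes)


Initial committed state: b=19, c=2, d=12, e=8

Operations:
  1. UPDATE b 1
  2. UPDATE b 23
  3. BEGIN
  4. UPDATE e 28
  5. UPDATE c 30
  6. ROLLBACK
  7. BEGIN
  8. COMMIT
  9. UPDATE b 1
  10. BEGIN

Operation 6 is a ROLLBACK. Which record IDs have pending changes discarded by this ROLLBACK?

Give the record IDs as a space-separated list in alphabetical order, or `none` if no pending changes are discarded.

Initial committed: {b=19, c=2, d=12, e=8}
Op 1: UPDATE b=1 (auto-commit; committed b=1)
Op 2: UPDATE b=23 (auto-commit; committed b=23)
Op 3: BEGIN: in_txn=True, pending={}
Op 4: UPDATE e=28 (pending; pending now {e=28})
Op 5: UPDATE c=30 (pending; pending now {c=30, e=28})
Op 6: ROLLBACK: discarded pending ['c', 'e']; in_txn=False
Op 7: BEGIN: in_txn=True, pending={}
Op 8: COMMIT: merged [] into committed; committed now {b=23, c=2, d=12, e=8}
Op 9: UPDATE b=1 (auto-commit; committed b=1)
Op 10: BEGIN: in_txn=True, pending={}
ROLLBACK at op 6 discards: ['c', 'e']

Answer: c e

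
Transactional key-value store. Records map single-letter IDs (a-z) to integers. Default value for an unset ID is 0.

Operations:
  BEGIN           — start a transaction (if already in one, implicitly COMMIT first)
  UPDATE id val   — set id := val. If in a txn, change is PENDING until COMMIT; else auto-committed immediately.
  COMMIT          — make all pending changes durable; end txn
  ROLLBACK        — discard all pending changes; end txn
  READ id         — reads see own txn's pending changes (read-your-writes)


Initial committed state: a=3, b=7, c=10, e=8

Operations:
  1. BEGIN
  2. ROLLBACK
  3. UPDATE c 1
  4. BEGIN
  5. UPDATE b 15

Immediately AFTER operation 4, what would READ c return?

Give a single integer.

Initial committed: {a=3, b=7, c=10, e=8}
Op 1: BEGIN: in_txn=True, pending={}
Op 2: ROLLBACK: discarded pending []; in_txn=False
Op 3: UPDATE c=1 (auto-commit; committed c=1)
Op 4: BEGIN: in_txn=True, pending={}
After op 4: visible(c) = 1 (pending={}, committed={a=3, b=7, c=1, e=8})

Answer: 1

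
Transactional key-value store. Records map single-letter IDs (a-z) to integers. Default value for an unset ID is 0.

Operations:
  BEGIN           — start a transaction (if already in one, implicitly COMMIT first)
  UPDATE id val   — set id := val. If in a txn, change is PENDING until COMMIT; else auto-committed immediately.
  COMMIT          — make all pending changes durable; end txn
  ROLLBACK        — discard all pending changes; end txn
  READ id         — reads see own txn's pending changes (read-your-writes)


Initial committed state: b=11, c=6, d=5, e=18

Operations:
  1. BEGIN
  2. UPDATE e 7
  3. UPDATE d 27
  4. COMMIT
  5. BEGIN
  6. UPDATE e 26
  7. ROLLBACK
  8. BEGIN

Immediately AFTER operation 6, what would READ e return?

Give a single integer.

Initial committed: {b=11, c=6, d=5, e=18}
Op 1: BEGIN: in_txn=True, pending={}
Op 2: UPDATE e=7 (pending; pending now {e=7})
Op 3: UPDATE d=27 (pending; pending now {d=27, e=7})
Op 4: COMMIT: merged ['d', 'e'] into committed; committed now {b=11, c=6, d=27, e=7}
Op 5: BEGIN: in_txn=True, pending={}
Op 6: UPDATE e=26 (pending; pending now {e=26})
After op 6: visible(e) = 26 (pending={e=26}, committed={b=11, c=6, d=27, e=7})

Answer: 26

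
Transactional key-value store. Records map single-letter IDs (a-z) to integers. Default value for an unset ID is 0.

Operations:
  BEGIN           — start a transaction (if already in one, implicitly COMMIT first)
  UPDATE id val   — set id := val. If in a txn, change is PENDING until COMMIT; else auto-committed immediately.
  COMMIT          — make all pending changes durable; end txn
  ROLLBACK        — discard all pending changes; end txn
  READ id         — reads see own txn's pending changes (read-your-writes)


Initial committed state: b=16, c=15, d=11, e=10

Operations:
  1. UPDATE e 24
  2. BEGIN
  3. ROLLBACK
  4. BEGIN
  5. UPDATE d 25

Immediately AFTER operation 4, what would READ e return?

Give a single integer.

Answer: 24

Derivation:
Initial committed: {b=16, c=15, d=11, e=10}
Op 1: UPDATE e=24 (auto-commit; committed e=24)
Op 2: BEGIN: in_txn=True, pending={}
Op 3: ROLLBACK: discarded pending []; in_txn=False
Op 4: BEGIN: in_txn=True, pending={}
After op 4: visible(e) = 24 (pending={}, committed={b=16, c=15, d=11, e=24})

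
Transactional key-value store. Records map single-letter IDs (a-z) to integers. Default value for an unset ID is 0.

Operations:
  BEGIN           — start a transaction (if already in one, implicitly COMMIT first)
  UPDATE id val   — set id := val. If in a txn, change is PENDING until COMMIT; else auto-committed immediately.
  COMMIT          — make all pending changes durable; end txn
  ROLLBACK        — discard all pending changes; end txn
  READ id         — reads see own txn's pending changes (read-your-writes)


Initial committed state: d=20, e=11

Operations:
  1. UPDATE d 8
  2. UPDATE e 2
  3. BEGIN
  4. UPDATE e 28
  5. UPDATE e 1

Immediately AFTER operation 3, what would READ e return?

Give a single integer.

Answer: 2

Derivation:
Initial committed: {d=20, e=11}
Op 1: UPDATE d=8 (auto-commit; committed d=8)
Op 2: UPDATE e=2 (auto-commit; committed e=2)
Op 3: BEGIN: in_txn=True, pending={}
After op 3: visible(e) = 2 (pending={}, committed={d=8, e=2})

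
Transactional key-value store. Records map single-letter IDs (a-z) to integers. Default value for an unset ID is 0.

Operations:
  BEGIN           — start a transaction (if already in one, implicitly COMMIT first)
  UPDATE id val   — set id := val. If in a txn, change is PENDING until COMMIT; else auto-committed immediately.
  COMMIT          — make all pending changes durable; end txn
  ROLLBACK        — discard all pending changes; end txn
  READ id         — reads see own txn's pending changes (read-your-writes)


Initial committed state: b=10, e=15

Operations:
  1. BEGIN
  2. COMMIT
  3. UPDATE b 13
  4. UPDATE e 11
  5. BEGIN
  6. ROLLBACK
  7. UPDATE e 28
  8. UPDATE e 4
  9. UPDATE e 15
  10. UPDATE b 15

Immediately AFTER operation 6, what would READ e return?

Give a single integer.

Initial committed: {b=10, e=15}
Op 1: BEGIN: in_txn=True, pending={}
Op 2: COMMIT: merged [] into committed; committed now {b=10, e=15}
Op 3: UPDATE b=13 (auto-commit; committed b=13)
Op 4: UPDATE e=11 (auto-commit; committed e=11)
Op 5: BEGIN: in_txn=True, pending={}
Op 6: ROLLBACK: discarded pending []; in_txn=False
After op 6: visible(e) = 11 (pending={}, committed={b=13, e=11})

Answer: 11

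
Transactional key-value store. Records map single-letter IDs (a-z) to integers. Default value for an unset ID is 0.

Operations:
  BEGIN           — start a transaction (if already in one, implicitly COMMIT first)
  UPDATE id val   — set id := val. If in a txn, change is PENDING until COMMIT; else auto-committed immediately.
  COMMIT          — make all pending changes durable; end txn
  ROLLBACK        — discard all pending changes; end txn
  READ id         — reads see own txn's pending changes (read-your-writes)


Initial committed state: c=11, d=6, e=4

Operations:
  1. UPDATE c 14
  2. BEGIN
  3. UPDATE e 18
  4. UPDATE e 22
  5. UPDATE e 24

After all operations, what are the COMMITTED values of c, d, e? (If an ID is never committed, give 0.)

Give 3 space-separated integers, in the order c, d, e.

Answer: 14 6 4

Derivation:
Initial committed: {c=11, d=6, e=4}
Op 1: UPDATE c=14 (auto-commit; committed c=14)
Op 2: BEGIN: in_txn=True, pending={}
Op 3: UPDATE e=18 (pending; pending now {e=18})
Op 4: UPDATE e=22 (pending; pending now {e=22})
Op 5: UPDATE e=24 (pending; pending now {e=24})
Final committed: {c=14, d=6, e=4}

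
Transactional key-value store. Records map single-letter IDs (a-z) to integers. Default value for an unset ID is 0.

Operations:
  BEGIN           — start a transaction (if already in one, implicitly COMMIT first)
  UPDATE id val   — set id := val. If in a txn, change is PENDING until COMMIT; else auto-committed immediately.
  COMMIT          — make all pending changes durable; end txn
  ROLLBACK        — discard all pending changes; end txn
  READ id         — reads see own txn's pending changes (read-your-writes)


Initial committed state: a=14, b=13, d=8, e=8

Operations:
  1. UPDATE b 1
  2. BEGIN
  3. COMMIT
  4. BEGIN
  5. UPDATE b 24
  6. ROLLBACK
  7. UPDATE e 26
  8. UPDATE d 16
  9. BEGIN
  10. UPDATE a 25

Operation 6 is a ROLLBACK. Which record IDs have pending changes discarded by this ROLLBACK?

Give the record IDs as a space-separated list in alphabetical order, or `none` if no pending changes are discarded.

Initial committed: {a=14, b=13, d=8, e=8}
Op 1: UPDATE b=1 (auto-commit; committed b=1)
Op 2: BEGIN: in_txn=True, pending={}
Op 3: COMMIT: merged [] into committed; committed now {a=14, b=1, d=8, e=8}
Op 4: BEGIN: in_txn=True, pending={}
Op 5: UPDATE b=24 (pending; pending now {b=24})
Op 6: ROLLBACK: discarded pending ['b']; in_txn=False
Op 7: UPDATE e=26 (auto-commit; committed e=26)
Op 8: UPDATE d=16 (auto-commit; committed d=16)
Op 9: BEGIN: in_txn=True, pending={}
Op 10: UPDATE a=25 (pending; pending now {a=25})
ROLLBACK at op 6 discards: ['b']

Answer: b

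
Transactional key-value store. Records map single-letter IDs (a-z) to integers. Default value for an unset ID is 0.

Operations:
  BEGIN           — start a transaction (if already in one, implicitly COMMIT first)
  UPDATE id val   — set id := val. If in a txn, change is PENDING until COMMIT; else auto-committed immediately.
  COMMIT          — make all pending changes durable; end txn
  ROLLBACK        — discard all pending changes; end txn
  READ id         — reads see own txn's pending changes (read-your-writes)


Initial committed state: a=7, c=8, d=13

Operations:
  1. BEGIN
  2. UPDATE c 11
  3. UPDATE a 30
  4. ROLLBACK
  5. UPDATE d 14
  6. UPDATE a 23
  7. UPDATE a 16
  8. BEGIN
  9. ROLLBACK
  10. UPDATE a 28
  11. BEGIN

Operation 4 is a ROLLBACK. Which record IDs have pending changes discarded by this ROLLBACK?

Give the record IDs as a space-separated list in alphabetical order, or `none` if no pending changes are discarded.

Answer: a c

Derivation:
Initial committed: {a=7, c=8, d=13}
Op 1: BEGIN: in_txn=True, pending={}
Op 2: UPDATE c=11 (pending; pending now {c=11})
Op 3: UPDATE a=30 (pending; pending now {a=30, c=11})
Op 4: ROLLBACK: discarded pending ['a', 'c']; in_txn=False
Op 5: UPDATE d=14 (auto-commit; committed d=14)
Op 6: UPDATE a=23 (auto-commit; committed a=23)
Op 7: UPDATE a=16 (auto-commit; committed a=16)
Op 8: BEGIN: in_txn=True, pending={}
Op 9: ROLLBACK: discarded pending []; in_txn=False
Op 10: UPDATE a=28 (auto-commit; committed a=28)
Op 11: BEGIN: in_txn=True, pending={}
ROLLBACK at op 4 discards: ['a', 'c']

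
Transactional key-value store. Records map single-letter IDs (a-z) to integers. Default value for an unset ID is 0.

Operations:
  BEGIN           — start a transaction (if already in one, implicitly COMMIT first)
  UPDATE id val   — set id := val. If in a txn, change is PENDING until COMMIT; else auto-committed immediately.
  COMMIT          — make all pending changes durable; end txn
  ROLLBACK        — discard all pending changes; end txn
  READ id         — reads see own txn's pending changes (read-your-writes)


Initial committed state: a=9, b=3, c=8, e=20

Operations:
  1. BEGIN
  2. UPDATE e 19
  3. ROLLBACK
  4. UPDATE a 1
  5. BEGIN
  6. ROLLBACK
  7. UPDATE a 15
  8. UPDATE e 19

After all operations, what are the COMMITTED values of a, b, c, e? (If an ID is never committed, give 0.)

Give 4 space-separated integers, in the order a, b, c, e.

Answer: 15 3 8 19

Derivation:
Initial committed: {a=9, b=3, c=8, e=20}
Op 1: BEGIN: in_txn=True, pending={}
Op 2: UPDATE e=19 (pending; pending now {e=19})
Op 3: ROLLBACK: discarded pending ['e']; in_txn=False
Op 4: UPDATE a=1 (auto-commit; committed a=1)
Op 5: BEGIN: in_txn=True, pending={}
Op 6: ROLLBACK: discarded pending []; in_txn=False
Op 7: UPDATE a=15 (auto-commit; committed a=15)
Op 8: UPDATE e=19 (auto-commit; committed e=19)
Final committed: {a=15, b=3, c=8, e=19}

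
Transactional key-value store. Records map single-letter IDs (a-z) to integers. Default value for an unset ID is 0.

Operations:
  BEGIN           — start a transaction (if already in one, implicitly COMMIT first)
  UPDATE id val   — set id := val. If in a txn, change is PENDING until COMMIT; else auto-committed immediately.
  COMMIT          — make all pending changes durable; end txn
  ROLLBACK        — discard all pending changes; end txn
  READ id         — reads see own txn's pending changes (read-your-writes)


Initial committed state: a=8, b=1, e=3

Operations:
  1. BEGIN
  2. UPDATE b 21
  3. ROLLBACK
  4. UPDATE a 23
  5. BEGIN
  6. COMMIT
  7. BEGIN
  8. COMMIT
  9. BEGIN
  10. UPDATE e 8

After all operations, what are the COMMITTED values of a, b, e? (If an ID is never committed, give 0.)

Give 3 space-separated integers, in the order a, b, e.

Initial committed: {a=8, b=1, e=3}
Op 1: BEGIN: in_txn=True, pending={}
Op 2: UPDATE b=21 (pending; pending now {b=21})
Op 3: ROLLBACK: discarded pending ['b']; in_txn=False
Op 4: UPDATE a=23 (auto-commit; committed a=23)
Op 5: BEGIN: in_txn=True, pending={}
Op 6: COMMIT: merged [] into committed; committed now {a=23, b=1, e=3}
Op 7: BEGIN: in_txn=True, pending={}
Op 8: COMMIT: merged [] into committed; committed now {a=23, b=1, e=3}
Op 9: BEGIN: in_txn=True, pending={}
Op 10: UPDATE e=8 (pending; pending now {e=8})
Final committed: {a=23, b=1, e=3}

Answer: 23 1 3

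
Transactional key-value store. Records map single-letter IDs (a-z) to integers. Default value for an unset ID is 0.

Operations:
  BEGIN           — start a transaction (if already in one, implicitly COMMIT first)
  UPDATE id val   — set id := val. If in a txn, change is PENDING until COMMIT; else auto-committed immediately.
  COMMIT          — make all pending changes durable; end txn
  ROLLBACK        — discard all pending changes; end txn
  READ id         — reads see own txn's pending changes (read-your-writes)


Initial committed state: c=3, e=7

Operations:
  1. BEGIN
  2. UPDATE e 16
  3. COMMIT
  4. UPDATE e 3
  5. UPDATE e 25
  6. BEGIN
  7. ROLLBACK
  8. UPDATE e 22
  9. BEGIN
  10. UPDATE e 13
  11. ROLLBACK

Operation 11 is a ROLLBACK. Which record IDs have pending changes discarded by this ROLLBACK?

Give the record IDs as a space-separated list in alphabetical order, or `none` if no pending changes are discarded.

Answer: e

Derivation:
Initial committed: {c=3, e=7}
Op 1: BEGIN: in_txn=True, pending={}
Op 2: UPDATE e=16 (pending; pending now {e=16})
Op 3: COMMIT: merged ['e'] into committed; committed now {c=3, e=16}
Op 4: UPDATE e=3 (auto-commit; committed e=3)
Op 5: UPDATE e=25 (auto-commit; committed e=25)
Op 6: BEGIN: in_txn=True, pending={}
Op 7: ROLLBACK: discarded pending []; in_txn=False
Op 8: UPDATE e=22 (auto-commit; committed e=22)
Op 9: BEGIN: in_txn=True, pending={}
Op 10: UPDATE e=13 (pending; pending now {e=13})
Op 11: ROLLBACK: discarded pending ['e']; in_txn=False
ROLLBACK at op 11 discards: ['e']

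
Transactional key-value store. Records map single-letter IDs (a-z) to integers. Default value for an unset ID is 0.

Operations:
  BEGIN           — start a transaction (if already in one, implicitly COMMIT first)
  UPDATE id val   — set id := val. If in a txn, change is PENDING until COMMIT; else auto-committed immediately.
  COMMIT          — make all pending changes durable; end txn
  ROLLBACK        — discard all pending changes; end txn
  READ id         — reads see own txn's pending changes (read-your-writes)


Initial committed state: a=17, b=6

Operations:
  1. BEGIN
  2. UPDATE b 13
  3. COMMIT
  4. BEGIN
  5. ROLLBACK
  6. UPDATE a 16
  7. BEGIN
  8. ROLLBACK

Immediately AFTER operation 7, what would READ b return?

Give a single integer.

Initial committed: {a=17, b=6}
Op 1: BEGIN: in_txn=True, pending={}
Op 2: UPDATE b=13 (pending; pending now {b=13})
Op 3: COMMIT: merged ['b'] into committed; committed now {a=17, b=13}
Op 4: BEGIN: in_txn=True, pending={}
Op 5: ROLLBACK: discarded pending []; in_txn=False
Op 6: UPDATE a=16 (auto-commit; committed a=16)
Op 7: BEGIN: in_txn=True, pending={}
After op 7: visible(b) = 13 (pending={}, committed={a=16, b=13})

Answer: 13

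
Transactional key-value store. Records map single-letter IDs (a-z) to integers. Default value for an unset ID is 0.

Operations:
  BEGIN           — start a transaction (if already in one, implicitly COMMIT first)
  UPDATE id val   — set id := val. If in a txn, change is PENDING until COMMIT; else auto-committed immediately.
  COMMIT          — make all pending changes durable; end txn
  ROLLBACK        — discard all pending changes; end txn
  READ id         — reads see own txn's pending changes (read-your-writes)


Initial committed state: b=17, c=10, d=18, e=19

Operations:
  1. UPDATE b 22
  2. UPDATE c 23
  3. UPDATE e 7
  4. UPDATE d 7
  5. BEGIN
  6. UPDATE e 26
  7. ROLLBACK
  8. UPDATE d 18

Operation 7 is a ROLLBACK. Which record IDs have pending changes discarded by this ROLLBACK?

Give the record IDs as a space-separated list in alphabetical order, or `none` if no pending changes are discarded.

Initial committed: {b=17, c=10, d=18, e=19}
Op 1: UPDATE b=22 (auto-commit; committed b=22)
Op 2: UPDATE c=23 (auto-commit; committed c=23)
Op 3: UPDATE e=7 (auto-commit; committed e=7)
Op 4: UPDATE d=7 (auto-commit; committed d=7)
Op 5: BEGIN: in_txn=True, pending={}
Op 6: UPDATE e=26 (pending; pending now {e=26})
Op 7: ROLLBACK: discarded pending ['e']; in_txn=False
Op 8: UPDATE d=18 (auto-commit; committed d=18)
ROLLBACK at op 7 discards: ['e']

Answer: e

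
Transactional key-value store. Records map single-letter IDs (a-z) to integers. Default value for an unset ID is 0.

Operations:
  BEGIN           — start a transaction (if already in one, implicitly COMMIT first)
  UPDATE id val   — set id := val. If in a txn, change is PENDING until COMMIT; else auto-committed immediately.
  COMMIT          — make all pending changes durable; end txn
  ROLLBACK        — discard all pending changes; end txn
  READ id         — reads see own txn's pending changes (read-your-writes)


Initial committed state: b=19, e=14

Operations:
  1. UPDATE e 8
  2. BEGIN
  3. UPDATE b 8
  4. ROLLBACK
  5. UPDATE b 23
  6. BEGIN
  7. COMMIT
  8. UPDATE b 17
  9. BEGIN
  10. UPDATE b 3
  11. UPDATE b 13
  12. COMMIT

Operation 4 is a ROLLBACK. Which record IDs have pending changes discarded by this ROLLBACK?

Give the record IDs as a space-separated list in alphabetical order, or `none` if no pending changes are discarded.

Initial committed: {b=19, e=14}
Op 1: UPDATE e=8 (auto-commit; committed e=8)
Op 2: BEGIN: in_txn=True, pending={}
Op 3: UPDATE b=8 (pending; pending now {b=8})
Op 4: ROLLBACK: discarded pending ['b']; in_txn=False
Op 5: UPDATE b=23 (auto-commit; committed b=23)
Op 6: BEGIN: in_txn=True, pending={}
Op 7: COMMIT: merged [] into committed; committed now {b=23, e=8}
Op 8: UPDATE b=17 (auto-commit; committed b=17)
Op 9: BEGIN: in_txn=True, pending={}
Op 10: UPDATE b=3 (pending; pending now {b=3})
Op 11: UPDATE b=13 (pending; pending now {b=13})
Op 12: COMMIT: merged ['b'] into committed; committed now {b=13, e=8}
ROLLBACK at op 4 discards: ['b']

Answer: b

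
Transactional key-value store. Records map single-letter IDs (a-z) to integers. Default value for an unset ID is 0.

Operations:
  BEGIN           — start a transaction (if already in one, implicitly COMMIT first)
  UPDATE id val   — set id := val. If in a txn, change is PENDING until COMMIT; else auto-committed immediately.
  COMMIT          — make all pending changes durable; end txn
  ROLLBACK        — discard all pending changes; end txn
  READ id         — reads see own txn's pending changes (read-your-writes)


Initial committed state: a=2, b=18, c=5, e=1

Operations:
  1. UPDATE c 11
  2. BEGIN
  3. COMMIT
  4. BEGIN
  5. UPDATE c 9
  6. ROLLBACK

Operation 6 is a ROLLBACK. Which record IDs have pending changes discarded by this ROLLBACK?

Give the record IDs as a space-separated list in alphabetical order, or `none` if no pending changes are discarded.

Initial committed: {a=2, b=18, c=5, e=1}
Op 1: UPDATE c=11 (auto-commit; committed c=11)
Op 2: BEGIN: in_txn=True, pending={}
Op 3: COMMIT: merged [] into committed; committed now {a=2, b=18, c=11, e=1}
Op 4: BEGIN: in_txn=True, pending={}
Op 5: UPDATE c=9 (pending; pending now {c=9})
Op 6: ROLLBACK: discarded pending ['c']; in_txn=False
ROLLBACK at op 6 discards: ['c']

Answer: c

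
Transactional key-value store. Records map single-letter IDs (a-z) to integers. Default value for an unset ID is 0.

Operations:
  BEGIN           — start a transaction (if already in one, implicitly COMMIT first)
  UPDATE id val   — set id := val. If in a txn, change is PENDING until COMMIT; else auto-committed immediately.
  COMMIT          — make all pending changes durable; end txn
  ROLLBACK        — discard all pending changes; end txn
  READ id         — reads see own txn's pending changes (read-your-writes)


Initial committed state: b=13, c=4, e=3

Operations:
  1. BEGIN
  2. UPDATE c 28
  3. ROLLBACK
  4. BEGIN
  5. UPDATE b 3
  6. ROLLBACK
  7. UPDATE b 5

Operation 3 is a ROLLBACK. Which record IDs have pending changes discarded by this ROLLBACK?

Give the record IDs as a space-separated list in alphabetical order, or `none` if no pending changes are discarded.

Answer: c

Derivation:
Initial committed: {b=13, c=4, e=3}
Op 1: BEGIN: in_txn=True, pending={}
Op 2: UPDATE c=28 (pending; pending now {c=28})
Op 3: ROLLBACK: discarded pending ['c']; in_txn=False
Op 4: BEGIN: in_txn=True, pending={}
Op 5: UPDATE b=3 (pending; pending now {b=3})
Op 6: ROLLBACK: discarded pending ['b']; in_txn=False
Op 7: UPDATE b=5 (auto-commit; committed b=5)
ROLLBACK at op 3 discards: ['c']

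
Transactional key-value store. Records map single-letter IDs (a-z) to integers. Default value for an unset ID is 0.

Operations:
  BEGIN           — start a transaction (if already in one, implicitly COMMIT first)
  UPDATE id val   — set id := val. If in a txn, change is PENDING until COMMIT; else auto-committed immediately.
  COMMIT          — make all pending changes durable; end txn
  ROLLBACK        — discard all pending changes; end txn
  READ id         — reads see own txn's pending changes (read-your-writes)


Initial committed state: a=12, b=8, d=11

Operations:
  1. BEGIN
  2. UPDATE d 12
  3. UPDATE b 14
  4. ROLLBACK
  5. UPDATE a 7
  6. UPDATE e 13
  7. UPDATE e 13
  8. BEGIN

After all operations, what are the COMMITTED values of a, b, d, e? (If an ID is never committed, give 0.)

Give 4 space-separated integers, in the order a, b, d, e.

Answer: 7 8 11 13

Derivation:
Initial committed: {a=12, b=8, d=11}
Op 1: BEGIN: in_txn=True, pending={}
Op 2: UPDATE d=12 (pending; pending now {d=12})
Op 3: UPDATE b=14 (pending; pending now {b=14, d=12})
Op 4: ROLLBACK: discarded pending ['b', 'd']; in_txn=False
Op 5: UPDATE a=7 (auto-commit; committed a=7)
Op 6: UPDATE e=13 (auto-commit; committed e=13)
Op 7: UPDATE e=13 (auto-commit; committed e=13)
Op 8: BEGIN: in_txn=True, pending={}
Final committed: {a=7, b=8, d=11, e=13}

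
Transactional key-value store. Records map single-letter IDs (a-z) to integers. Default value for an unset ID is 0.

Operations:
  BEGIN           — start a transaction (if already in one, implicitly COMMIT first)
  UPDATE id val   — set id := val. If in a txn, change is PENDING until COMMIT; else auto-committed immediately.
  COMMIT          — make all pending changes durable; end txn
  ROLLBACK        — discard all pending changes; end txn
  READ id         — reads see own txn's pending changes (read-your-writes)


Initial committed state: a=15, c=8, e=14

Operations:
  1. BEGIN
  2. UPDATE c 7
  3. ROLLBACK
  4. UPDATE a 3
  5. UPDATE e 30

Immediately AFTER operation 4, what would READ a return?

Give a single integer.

Answer: 3

Derivation:
Initial committed: {a=15, c=8, e=14}
Op 1: BEGIN: in_txn=True, pending={}
Op 2: UPDATE c=7 (pending; pending now {c=7})
Op 3: ROLLBACK: discarded pending ['c']; in_txn=False
Op 4: UPDATE a=3 (auto-commit; committed a=3)
After op 4: visible(a) = 3 (pending={}, committed={a=3, c=8, e=14})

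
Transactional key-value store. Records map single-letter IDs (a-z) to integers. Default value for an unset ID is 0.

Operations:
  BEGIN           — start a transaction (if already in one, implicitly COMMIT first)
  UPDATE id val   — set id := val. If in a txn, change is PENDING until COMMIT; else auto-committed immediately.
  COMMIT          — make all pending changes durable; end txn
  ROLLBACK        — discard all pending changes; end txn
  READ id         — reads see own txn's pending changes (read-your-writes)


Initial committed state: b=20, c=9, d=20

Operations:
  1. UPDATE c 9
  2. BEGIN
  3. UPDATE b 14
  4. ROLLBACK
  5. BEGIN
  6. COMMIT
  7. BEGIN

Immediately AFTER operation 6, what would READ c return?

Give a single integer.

Initial committed: {b=20, c=9, d=20}
Op 1: UPDATE c=9 (auto-commit; committed c=9)
Op 2: BEGIN: in_txn=True, pending={}
Op 3: UPDATE b=14 (pending; pending now {b=14})
Op 4: ROLLBACK: discarded pending ['b']; in_txn=False
Op 5: BEGIN: in_txn=True, pending={}
Op 6: COMMIT: merged [] into committed; committed now {b=20, c=9, d=20}
After op 6: visible(c) = 9 (pending={}, committed={b=20, c=9, d=20})

Answer: 9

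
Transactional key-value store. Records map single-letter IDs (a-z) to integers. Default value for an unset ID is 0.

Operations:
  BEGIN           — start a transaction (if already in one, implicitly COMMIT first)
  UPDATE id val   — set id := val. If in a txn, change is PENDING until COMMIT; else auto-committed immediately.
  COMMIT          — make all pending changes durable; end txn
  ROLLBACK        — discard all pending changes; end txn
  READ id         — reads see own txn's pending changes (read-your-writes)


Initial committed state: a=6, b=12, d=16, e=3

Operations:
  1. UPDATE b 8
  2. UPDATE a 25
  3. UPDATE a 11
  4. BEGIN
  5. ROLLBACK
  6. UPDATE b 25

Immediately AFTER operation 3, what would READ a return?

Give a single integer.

Answer: 11

Derivation:
Initial committed: {a=6, b=12, d=16, e=3}
Op 1: UPDATE b=8 (auto-commit; committed b=8)
Op 2: UPDATE a=25 (auto-commit; committed a=25)
Op 3: UPDATE a=11 (auto-commit; committed a=11)
After op 3: visible(a) = 11 (pending={}, committed={a=11, b=8, d=16, e=3})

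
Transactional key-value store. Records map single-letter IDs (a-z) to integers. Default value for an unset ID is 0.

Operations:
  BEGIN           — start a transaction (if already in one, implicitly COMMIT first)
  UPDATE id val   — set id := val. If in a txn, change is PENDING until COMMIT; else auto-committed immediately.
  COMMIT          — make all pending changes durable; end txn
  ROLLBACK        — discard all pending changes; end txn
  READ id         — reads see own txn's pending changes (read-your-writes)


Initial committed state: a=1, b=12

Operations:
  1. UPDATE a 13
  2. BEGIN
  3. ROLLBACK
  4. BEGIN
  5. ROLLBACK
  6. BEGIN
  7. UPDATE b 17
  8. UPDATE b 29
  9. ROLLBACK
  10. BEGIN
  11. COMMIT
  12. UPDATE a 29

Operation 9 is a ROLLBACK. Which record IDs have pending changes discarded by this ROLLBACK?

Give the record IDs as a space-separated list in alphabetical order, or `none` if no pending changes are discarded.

Initial committed: {a=1, b=12}
Op 1: UPDATE a=13 (auto-commit; committed a=13)
Op 2: BEGIN: in_txn=True, pending={}
Op 3: ROLLBACK: discarded pending []; in_txn=False
Op 4: BEGIN: in_txn=True, pending={}
Op 5: ROLLBACK: discarded pending []; in_txn=False
Op 6: BEGIN: in_txn=True, pending={}
Op 7: UPDATE b=17 (pending; pending now {b=17})
Op 8: UPDATE b=29 (pending; pending now {b=29})
Op 9: ROLLBACK: discarded pending ['b']; in_txn=False
Op 10: BEGIN: in_txn=True, pending={}
Op 11: COMMIT: merged [] into committed; committed now {a=13, b=12}
Op 12: UPDATE a=29 (auto-commit; committed a=29)
ROLLBACK at op 9 discards: ['b']

Answer: b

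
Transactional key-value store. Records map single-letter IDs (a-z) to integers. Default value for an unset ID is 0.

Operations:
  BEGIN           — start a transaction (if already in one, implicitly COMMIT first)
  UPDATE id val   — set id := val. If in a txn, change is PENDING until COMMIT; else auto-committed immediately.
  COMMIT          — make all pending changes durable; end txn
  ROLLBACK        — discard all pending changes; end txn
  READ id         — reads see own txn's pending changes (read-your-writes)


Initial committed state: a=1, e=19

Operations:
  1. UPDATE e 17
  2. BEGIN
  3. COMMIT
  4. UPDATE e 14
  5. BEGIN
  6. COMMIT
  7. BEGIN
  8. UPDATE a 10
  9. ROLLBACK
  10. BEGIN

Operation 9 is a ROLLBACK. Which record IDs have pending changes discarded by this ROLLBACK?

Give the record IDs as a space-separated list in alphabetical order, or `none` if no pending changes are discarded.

Initial committed: {a=1, e=19}
Op 1: UPDATE e=17 (auto-commit; committed e=17)
Op 2: BEGIN: in_txn=True, pending={}
Op 3: COMMIT: merged [] into committed; committed now {a=1, e=17}
Op 4: UPDATE e=14 (auto-commit; committed e=14)
Op 5: BEGIN: in_txn=True, pending={}
Op 6: COMMIT: merged [] into committed; committed now {a=1, e=14}
Op 7: BEGIN: in_txn=True, pending={}
Op 8: UPDATE a=10 (pending; pending now {a=10})
Op 9: ROLLBACK: discarded pending ['a']; in_txn=False
Op 10: BEGIN: in_txn=True, pending={}
ROLLBACK at op 9 discards: ['a']

Answer: a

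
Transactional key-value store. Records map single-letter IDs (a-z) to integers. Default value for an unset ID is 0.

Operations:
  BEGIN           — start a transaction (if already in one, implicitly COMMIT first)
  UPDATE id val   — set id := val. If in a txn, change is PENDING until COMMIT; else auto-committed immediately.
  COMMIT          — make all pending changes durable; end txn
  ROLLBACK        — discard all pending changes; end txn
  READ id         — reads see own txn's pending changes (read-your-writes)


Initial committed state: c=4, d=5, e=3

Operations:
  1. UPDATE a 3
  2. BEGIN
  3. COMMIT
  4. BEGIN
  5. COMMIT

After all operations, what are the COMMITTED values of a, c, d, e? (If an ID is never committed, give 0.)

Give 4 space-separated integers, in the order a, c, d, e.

Initial committed: {c=4, d=5, e=3}
Op 1: UPDATE a=3 (auto-commit; committed a=3)
Op 2: BEGIN: in_txn=True, pending={}
Op 3: COMMIT: merged [] into committed; committed now {a=3, c=4, d=5, e=3}
Op 4: BEGIN: in_txn=True, pending={}
Op 5: COMMIT: merged [] into committed; committed now {a=3, c=4, d=5, e=3}
Final committed: {a=3, c=4, d=5, e=3}

Answer: 3 4 5 3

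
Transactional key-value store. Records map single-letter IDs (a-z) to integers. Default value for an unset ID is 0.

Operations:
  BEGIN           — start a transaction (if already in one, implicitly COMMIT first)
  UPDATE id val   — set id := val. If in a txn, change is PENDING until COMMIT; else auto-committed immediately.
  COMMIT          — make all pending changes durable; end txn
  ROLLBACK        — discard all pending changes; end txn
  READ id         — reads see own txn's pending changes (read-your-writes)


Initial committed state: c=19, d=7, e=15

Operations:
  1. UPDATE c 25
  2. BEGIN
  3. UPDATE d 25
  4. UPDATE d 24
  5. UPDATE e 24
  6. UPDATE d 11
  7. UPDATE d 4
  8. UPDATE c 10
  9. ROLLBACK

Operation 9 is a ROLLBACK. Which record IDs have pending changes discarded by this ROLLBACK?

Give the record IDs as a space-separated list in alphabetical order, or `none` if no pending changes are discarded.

Initial committed: {c=19, d=7, e=15}
Op 1: UPDATE c=25 (auto-commit; committed c=25)
Op 2: BEGIN: in_txn=True, pending={}
Op 3: UPDATE d=25 (pending; pending now {d=25})
Op 4: UPDATE d=24 (pending; pending now {d=24})
Op 5: UPDATE e=24 (pending; pending now {d=24, e=24})
Op 6: UPDATE d=11 (pending; pending now {d=11, e=24})
Op 7: UPDATE d=4 (pending; pending now {d=4, e=24})
Op 8: UPDATE c=10 (pending; pending now {c=10, d=4, e=24})
Op 9: ROLLBACK: discarded pending ['c', 'd', 'e']; in_txn=False
ROLLBACK at op 9 discards: ['c', 'd', 'e']

Answer: c d e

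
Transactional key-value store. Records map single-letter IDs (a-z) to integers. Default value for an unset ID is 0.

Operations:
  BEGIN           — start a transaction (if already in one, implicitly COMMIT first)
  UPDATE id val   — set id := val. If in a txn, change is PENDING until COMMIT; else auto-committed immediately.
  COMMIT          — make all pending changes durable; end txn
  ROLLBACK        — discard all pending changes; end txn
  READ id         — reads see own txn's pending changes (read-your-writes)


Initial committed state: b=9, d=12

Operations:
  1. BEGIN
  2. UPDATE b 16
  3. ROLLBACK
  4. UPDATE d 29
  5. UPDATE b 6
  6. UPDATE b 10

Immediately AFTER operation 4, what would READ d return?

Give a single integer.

Answer: 29

Derivation:
Initial committed: {b=9, d=12}
Op 1: BEGIN: in_txn=True, pending={}
Op 2: UPDATE b=16 (pending; pending now {b=16})
Op 3: ROLLBACK: discarded pending ['b']; in_txn=False
Op 4: UPDATE d=29 (auto-commit; committed d=29)
After op 4: visible(d) = 29 (pending={}, committed={b=9, d=29})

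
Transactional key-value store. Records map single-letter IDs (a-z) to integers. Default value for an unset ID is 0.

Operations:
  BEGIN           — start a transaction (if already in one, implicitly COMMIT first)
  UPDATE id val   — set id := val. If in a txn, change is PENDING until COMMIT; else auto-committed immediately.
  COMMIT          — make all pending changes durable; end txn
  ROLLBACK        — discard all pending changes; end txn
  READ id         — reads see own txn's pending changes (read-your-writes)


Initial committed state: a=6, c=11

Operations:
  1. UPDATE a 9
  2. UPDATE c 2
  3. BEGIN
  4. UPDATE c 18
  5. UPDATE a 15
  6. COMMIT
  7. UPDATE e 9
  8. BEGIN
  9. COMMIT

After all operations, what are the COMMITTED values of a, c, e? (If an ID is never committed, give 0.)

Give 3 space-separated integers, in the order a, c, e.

Answer: 15 18 9

Derivation:
Initial committed: {a=6, c=11}
Op 1: UPDATE a=9 (auto-commit; committed a=9)
Op 2: UPDATE c=2 (auto-commit; committed c=2)
Op 3: BEGIN: in_txn=True, pending={}
Op 4: UPDATE c=18 (pending; pending now {c=18})
Op 5: UPDATE a=15 (pending; pending now {a=15, c=18})
Op 6: COMMIT: merged ['a', 'c'] into committed; committed now {a=15, c=18}
Op 7: UPDATE e=9 (auto-commit; committed e=9)
Op 8: BEGIN: in_txn=True, pending={}
Op 9: COMMIT: merged [] into committed; committed now {a=15, c=18, e=9}
Final committed: {a=15, c=18, e=9}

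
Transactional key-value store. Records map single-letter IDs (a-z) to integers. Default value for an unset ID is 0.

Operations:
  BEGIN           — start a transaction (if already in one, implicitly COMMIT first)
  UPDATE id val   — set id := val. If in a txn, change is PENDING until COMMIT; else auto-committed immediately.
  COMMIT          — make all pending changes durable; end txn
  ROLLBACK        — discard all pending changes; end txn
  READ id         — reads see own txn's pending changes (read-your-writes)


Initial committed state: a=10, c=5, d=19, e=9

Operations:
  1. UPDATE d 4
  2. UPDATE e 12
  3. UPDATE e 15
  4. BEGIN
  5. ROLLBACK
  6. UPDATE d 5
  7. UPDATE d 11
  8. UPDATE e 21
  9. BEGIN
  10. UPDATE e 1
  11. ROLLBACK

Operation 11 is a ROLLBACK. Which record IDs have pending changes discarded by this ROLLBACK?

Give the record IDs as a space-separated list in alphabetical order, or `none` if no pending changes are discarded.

Answer: e

Derivation:
Initial committed: {a=10, c=5, d=19, e=9}
Op 1: UPDATE d=4 (auto-commit; committed d=4)
Op 2: UPDATE e=12 (auto-commit; committed e=12)
Op 3: UPDATE e=15 (auto-commit; committed e=15)
Op 4: BEGIN: in_txn=True, pending={}
Op 5: ROLLBACK: discarded pending []; in_txn=False
Op 6: UPDATE d=5 (auto-commit; committed d=5)
Op 7: UPDATE d=11 (auto-commit; committed d=11)
Op 8: UPDATE e=21 (auto-commit; committed e=21)
Op 9: BEGIN: in_txn=True, pending={}
Op 10: UPDATE e=1 (pending; pending now {e=1})
Op 11: ROLLBACK: discarded pending ['e']; in_txn=False
ROLLBACK at op 11 discards: ['e']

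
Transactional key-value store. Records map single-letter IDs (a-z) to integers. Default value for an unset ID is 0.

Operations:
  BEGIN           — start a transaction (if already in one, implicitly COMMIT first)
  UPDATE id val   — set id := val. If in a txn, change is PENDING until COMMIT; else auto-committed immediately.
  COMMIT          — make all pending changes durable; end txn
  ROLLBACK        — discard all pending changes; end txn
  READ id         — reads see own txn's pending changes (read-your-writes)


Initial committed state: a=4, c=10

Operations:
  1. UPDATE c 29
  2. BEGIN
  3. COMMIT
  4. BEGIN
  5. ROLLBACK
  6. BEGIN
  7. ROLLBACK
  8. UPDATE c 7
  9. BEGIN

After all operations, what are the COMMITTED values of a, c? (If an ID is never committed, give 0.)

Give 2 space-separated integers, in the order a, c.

Initial committed: {a=4, c=10}
Op 1: UPDATE c=29 (auto-commit; committed c=29)
Op 2: BEGIN: in_txn=True, pending={}
Op 3: COMMIT: merged [] into committed; committed now {a=4, c=29}
Op 4: BEGIN: in_txn=True, pending={}
Op 5: ROLLBACK: discarded pending []; in_txn=False
Op 6: BEGIN: in_txn=True, pending={}
Op 7: ROLLBACK: discarded pending []; in_txn=False
Op 8: UPDATE c=7 (auto-commit; committed c=7)
Op 9: BEGIN: in_txn=True, pending={}
Final committed: {a=4, c=7}

Answer: 4 7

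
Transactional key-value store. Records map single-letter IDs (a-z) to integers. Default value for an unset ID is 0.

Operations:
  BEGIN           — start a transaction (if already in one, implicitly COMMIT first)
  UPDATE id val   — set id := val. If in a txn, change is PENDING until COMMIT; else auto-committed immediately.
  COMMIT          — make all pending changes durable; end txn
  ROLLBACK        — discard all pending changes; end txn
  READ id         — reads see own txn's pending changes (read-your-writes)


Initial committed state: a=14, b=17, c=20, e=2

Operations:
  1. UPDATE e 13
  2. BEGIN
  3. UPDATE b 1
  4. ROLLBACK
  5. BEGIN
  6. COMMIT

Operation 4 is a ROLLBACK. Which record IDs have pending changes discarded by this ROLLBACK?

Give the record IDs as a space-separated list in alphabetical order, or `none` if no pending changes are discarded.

Answer: b

Derivation:
Initial committed: {a=14, b=17, c=20, e=2}
Op 1: UPDATE e=13 (auto-commit; committed e=13)
Op 2: BEGIN: in_txn=True, pending={}
Op 3: UPDATE b=1 (pending; pending now {b=1})
Op 4: ROLLBACK: discarded pending ['b']; in_txn=False
Op 5: BEGIN: in_txn=True, pending={}
Op 6: COMMIT: merged [] into committed; committed now {a=14, b=17, c=20, e=13}
ROLLBACK at op 4 discards: ['b']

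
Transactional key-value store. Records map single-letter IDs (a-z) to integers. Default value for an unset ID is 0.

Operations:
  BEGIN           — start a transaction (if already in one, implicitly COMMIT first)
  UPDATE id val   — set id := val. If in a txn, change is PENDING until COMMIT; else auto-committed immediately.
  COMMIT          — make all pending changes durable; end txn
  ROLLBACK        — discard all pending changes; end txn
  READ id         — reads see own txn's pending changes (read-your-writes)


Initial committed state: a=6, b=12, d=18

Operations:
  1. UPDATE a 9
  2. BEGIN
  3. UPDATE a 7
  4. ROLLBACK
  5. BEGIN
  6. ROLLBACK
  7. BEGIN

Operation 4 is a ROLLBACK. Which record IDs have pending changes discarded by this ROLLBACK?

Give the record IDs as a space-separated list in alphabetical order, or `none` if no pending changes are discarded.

Answer: a

Derivation:
Initial committed: {a=6, b=12, d=18}
Op 1: UPDATE a=9 (auto-commit; committed a=9)
Op 2: BEGIN: in_txn=True, pending={}
Op 3: UPDATE a=7 (pending; pending now {a=7})
Op 4: ROLLBACK: discarded pending ['a']; in_txn=False
Op 5: BEGIN: in_txn=True, pending={}
Op 6: ROLLBACK: discarded pending []; in_txn=False
Op 7: BEGIN: in_txn=True, pending={}
ROLLBACK at op 4 discards: ['a']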